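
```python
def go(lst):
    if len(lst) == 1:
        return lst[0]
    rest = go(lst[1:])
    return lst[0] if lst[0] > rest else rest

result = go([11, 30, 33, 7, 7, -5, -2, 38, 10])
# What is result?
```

Recursive max over [11, 30, 33, 7, 7, -5, -2, 38, 10] = 38

Answer: 38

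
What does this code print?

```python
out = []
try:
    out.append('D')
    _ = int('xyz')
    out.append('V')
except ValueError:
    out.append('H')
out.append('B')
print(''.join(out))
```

Execution trace: 'D' (try body) → 'H' (except ValueError) → 'B' (after the try/except). Output: DHB

Answer: DHB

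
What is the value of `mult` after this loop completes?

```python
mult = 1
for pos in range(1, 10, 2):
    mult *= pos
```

Product of 1, 3, 5, ... up to 9
`mult` takes the values: 1 → 3 → 15 → 105 → 945

Answer: 945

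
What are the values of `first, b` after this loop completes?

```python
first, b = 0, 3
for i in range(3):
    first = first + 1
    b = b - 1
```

first goes 0→3, b goes 3→0
`first, b` takes the values: (0, 3) → (1, 3) → (1, 2) → (2, 2) → (2, 1) → (3, 1) → (3, 0)

Answer: 3, 0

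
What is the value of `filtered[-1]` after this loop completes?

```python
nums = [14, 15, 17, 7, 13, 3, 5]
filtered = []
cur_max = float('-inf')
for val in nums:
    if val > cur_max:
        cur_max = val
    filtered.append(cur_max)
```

Running max ends at 17
`filtered` takes the values: [] → [14] → [14, 15] → [14, 15, 17] → [14, 15, 17, 17] → [14, 15, 17, 17, 17] → [14, 15, 17, 17, 17, 17] → [14, 15, 17, 17, 17, 17, 17]
So `filtered[-1]` = 17

Answer: 17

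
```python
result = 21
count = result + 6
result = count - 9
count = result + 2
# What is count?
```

Trace:
`result = 21` → result = 21
`count = result + 6` → count = 27
`result = count - 9` → result = 18
`count = result + 2` → count = 20
So count = 20

Answer: 20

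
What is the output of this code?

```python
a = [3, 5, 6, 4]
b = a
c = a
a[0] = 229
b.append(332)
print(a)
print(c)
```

Key concept: multiple aliases.
Step by step:
`a = [3, 5, 6, 4]` → a = [3, 5, 6, 4]
`b = a` → b = [3, 5, 6, 4] (same object as a)
`c = a` → c = [3, 5, 6, 4] (same object as a, b)
`a[0] = 229` → a = [229, 5, 6, 4] (same object as b, c); b = [229, 5, 6, 4] (same object as a, c); c = [229, 5, 6, 4] (same object as a, b)
`b.append(332)` → a = [229, 5, 6, 4, 332] (same object as b, c); b = [229, 5, 6, 4, 332] (same object as a, c); c = [229, 5, 6, 4, 332] (same object as a, b)
`print(a)` → prints [229, 5, 6, 4, 332]
`print(c)` → prints [229, 5, 6, 4, 332]

Answer:
[229, 5, 6, 4, 332]
[229, 5, 6, 4, 332]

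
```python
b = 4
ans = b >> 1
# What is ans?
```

Trace:
`b = 4` → b = 4
`ans = b >> 1` → ans = 2
So ans = 2

Answer: 2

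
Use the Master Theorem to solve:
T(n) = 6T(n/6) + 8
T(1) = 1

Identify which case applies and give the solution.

a=6, b=6, f(n)=8. log_6(6) = 1. Since c=0 < 1, Case 1 applies: T(n) = Θ(n^log_b(a)) = O(n).

Answer: O(n) - Case 1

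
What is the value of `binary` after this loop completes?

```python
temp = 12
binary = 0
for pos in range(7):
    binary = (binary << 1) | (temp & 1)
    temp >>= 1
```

Reverse lowest 7 bits of 12
`binary` takes the values: 0 → 1 → 3 → 6 → 12 → 24

Answer: 24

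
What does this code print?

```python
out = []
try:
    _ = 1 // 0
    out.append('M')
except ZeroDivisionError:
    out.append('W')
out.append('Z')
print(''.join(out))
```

Execution trace: 'W' (except ZeroDivisionError) → 'Z' (after the try/except). Output: WZ

Answer: WZ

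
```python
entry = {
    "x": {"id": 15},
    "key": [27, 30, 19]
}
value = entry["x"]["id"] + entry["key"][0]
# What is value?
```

Trace:
`entry = { ...` → entry = {'x': {'id': 15}, 'key': [27, 30, 19]}
`value = entry["x"]["id"] + entry["key"][0]` → value = 42
So value = 42

Answer: 42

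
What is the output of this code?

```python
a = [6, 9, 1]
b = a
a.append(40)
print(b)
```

Key concept: basic list aliasing.
Step by step:
`a = [6, 9, 1]` → a = [6, 9, 1]
`b = a` → b = [6, 9, 1] (same object as a)
`a.append(40)` → a = [6, 9, 1, 40] (same object as b); b = [6, 9, 1, 40] (same object as a)
`print(b)` → prints [6, 9, 1, 40]

Answer: [6, 9, 1, 40]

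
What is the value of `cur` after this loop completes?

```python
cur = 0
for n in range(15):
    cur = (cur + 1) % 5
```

Increment mod 5, 15 times = 0
`cur` takes the values: 0 → 1 → 2 → 3 → 4 → 0 → 1 → 2 → 3 → 4 → 0 → 1 → 2 → 3 → 4 → 0

Answer: 0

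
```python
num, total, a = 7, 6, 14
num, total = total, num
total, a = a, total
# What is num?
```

Trace:
`num, total, a = 7, 6, 14` → num = 7; total = 6; a = 14
`num, total = total, num` → num = 6; total = 7
`total, a = a, total` → total = 14; a = 7
So num = 6

Answer: 6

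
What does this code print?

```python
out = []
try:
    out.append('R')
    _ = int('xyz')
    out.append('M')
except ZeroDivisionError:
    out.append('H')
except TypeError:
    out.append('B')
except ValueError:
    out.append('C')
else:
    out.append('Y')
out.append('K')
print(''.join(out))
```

Execution trace: 'R' (try body) → 'C' (except ValueError) → 'K' (after the try/except). Output: RCK

Answer: RCK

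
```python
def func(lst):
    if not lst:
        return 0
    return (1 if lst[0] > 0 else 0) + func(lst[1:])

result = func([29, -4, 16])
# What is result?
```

Count of positive elements in [29, -4, 16] = 2

Answer: 2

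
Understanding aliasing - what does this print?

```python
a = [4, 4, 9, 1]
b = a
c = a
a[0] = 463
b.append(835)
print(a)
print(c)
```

Key concept: multiple aliases.
Step by step:
`a = [4, 4, 9, 1]` → a = [4, 4, 9, 1]
`b = a` → b = [4, 4, 9, 1] (same object as a)
`c = a` → c = [4, 4, 9, 1] (same object as a, b)
`a[0] = 463` → a = [463, 4, 9, 1] (same object as b, c); b = [463, 4, 9, 1] (same object as a, c); c = [463, 4, 9, 1] (same object as a, b)
`b.append(835)` → a = [463, 4, 9, 1, 835] (same object as b, c); b = [463, 4, 9, 1, 835] (same object as a, c); c = [463, 4, 9, 1, 835] (same object as a, b)
`print(a)` → prints [463, 4, 9, 1, 835]
`print(c)` → prints [463, 4, 9, 1, 835]

Answer:
[463, 4, 9, 1, 835]
[463, 4, 9, 1, 835]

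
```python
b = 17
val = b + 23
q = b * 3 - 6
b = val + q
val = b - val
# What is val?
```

Trace:
`b = 17` → b = 17
`val = b + 23` → val = 40
`q = b * 3 - 6` → q = 45
`b = val + q` → b = 85
`val = b - val` → val = 45
So val = 45

Answer: 45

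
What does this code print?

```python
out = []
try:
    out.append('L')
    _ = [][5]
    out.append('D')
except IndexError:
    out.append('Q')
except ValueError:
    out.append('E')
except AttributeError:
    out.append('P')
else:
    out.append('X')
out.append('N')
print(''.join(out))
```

Execution trace: 'L' (try body) → 'Q' (except IndexError) → 'N' (after the try/except). Output: LQN

Answer: LQN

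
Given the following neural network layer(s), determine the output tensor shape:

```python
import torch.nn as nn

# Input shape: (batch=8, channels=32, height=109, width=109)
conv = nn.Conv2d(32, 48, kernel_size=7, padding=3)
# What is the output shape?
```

Input: (8, 32, 109, 109) -> Output: (8, 48, 109, 109)

Answer: (8, 48, 109, 109)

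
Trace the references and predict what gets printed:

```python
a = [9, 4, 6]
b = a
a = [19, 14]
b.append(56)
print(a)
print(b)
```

Key concept: rebinding vs mutation: a is rebound to a new list, b still points at the original.
Step by step:
`a = [9, 4, 6]` → a = [9, 4, 6]
`b = a` → b = [9, 4, 6] (same object as a)
`a = [19, 14]` → a = [19, 14]
`b.append(56)` → b = [9, 4, 6, 56]
`print(a)` → prints [19, 14]
`print(b)` → prints [9, 4, 6, 56]

Answer:
[19, 14]
[9, 4, 6, 56]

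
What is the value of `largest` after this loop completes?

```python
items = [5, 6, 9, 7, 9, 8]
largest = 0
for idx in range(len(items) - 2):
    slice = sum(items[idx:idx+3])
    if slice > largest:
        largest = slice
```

Max sum of 3-element window in [5, 6, 9, 7, 9, 8]
`largest` takes the values: 0 → 20 → 22 → 25

Answer: 25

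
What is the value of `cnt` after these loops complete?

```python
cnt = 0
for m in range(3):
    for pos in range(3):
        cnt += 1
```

3 * 3 = 9
`cnt` takes the values: 0 → 1 → 2 → 3 → 4 → 5 → 6 → 7 → 8 → 9

Answer: 9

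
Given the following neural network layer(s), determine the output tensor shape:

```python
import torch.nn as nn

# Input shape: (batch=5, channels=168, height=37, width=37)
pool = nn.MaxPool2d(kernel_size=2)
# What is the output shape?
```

Input: (5, 168, 37, 37) -> Output: (5, 168, 18, 18)

Answer: (5, 168, 18, 18)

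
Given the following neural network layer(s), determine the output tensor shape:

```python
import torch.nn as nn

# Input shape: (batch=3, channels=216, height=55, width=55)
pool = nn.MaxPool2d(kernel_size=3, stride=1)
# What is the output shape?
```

Input: (3, 216, 55, 55) -> Output: (3, 216, 53, 53)

Answer: (3, 216, 53, 53)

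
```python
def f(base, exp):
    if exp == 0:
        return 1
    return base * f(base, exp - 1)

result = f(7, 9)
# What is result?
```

f(7, 9) = 7 * 7 * 7 * 7 * 7 * 7 * 7 * 7 * 7 = 40353607

Answer: 40353607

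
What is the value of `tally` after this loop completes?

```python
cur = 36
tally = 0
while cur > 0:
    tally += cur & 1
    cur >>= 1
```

Count set bits in 36 (binary: 0b100100)
`tally` takes the values: 0 → 1 → 2

Answer: 2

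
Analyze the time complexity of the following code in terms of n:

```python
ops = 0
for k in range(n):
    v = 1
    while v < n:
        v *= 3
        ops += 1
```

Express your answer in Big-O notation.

Each loop level contributes: n × log n. Multiplying the contributions gives O(n log n).

Answer: O(n log n)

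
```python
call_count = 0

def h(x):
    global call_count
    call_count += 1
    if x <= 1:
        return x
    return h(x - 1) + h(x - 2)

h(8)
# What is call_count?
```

Calls(x) = 1 + Calls(x-1) + Calls(x-2); Calls(0)=Calls(1)=1. For x=8 this gives 67.

Answer: 67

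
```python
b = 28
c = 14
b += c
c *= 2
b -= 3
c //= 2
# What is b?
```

Trace:
`b = 28` → b = 28
`c = 14` → c = 14
`b += c` → b = 42
`c *= 2` → c = 28
`b -= 3` → b = 39
`c //= 2` → c = 14
So b = 39

Answer: 39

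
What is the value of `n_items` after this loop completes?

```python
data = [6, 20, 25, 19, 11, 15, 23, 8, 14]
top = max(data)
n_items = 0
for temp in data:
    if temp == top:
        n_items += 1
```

Count of max value 25 in [6, 20, 25, 19, 11, 15, 23, 8, 14]
`n_items` takes the values: 0 → 1

Answer: 1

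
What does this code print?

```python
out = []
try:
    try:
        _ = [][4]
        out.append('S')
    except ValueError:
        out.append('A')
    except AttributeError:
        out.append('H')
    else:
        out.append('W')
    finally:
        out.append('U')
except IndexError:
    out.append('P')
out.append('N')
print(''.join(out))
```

Execution trace: 'U' (finally) → 'P' (outer except IndexError) → 'N' (after the try/except). Output: UPN

Answer: UPN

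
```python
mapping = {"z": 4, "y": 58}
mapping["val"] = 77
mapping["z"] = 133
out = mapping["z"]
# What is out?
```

Trace:
`mapping = {"z": 4, "y": 58}` → mapping = {'z': 4, 'y': 58}
`mapping["val"] = 77` → mapping = {'z': 4, 'y': 58, 'val': 77}
`mapping["z"] = 133` → mapping = {'z': 133, 'y': 58, 'val': 77}
`out = mapping["z"]` → out = 133
So out = 133

Answer: 133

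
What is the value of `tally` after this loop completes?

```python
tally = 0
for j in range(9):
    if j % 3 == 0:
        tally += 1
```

Count numbers divisible by 3 in range(9)
`tally` takes the values: 0 → 1 → 2 → 3

Answer: 3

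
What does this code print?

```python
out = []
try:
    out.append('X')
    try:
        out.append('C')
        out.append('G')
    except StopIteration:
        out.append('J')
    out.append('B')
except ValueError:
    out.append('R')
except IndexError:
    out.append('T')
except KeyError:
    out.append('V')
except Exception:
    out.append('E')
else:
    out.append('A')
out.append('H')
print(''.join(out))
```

Execution trace: 'X' (try body) → 'C' (inner try body) → 'G' (inner try body, no exception) → 'B' (try body, no exception) → 'A' (else) → 'H' (after the try/except). Output: XCGBAH

Answer: XCGBAH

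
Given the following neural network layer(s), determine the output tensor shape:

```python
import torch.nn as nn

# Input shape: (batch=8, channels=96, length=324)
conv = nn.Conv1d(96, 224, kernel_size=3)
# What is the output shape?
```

Input: (8, 96, 324) -> Output: (8, 224, 322)

Answer: (8, 224, 322)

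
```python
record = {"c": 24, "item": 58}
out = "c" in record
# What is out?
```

Trace:
`record = {"c": 24, "item": 58}` → record = {'c': 24, 'item': 58}
`out = "c" in record` → out = True
So out = True

Answer: True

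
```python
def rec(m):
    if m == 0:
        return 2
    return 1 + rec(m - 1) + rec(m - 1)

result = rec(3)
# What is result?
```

rec(m) = 1 + 2·rec(m-1), rec(0)=2. Closed form: (2+1)·2^3 - 1 = 23.

Answer: 23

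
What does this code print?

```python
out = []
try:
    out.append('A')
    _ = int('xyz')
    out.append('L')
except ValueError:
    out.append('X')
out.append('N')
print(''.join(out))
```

Execution trace: 'A' (try body) → 'X' (except ValueError) → 'N' (after the try/except). Output: AXN

Answer: AXN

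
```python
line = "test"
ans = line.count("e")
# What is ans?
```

Trace:
`line = "test"` → line = 'test'
`ans = line.count("e")` → ans = 1
So ans = 1

Answer: 1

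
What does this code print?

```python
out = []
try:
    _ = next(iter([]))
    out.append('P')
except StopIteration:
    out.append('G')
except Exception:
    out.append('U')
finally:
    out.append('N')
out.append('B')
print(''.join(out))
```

Execution trace: 'G' (except StopIteration) → 'N' (finally) → 'B' (after the try/except). Output: GNB

Answer: GNB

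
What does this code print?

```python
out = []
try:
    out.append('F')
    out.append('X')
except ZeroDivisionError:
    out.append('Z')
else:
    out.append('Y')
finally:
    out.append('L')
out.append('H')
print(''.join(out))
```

Execution trace: 'F' (try body) → 'X' (try body, no exception) → 'Y' (else) → 'L' (finally) → 'H' (after the try/except). Output: FXYLH

Answer: FXYLH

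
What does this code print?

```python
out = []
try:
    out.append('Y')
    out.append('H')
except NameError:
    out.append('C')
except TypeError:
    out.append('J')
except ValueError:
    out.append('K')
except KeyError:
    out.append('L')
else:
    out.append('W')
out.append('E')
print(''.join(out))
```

Execution trace: 'Y' (try body) → 'H' (try body, no exception) → 'W' (else) → 'E' (after the try/except). Output: YHWE

Answer: YHWE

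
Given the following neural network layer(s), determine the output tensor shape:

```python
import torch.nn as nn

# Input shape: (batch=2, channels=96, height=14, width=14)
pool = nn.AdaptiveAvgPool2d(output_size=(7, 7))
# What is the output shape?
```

Input: (2, 96, 14, 14) -> Output: (2, 96, 7, 7)

Answer: (2, 96, 7, 7)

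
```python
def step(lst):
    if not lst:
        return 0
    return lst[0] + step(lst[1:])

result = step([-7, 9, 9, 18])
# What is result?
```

(-7) + 9 + 9 + 18 + 0 = 29

Answer: 29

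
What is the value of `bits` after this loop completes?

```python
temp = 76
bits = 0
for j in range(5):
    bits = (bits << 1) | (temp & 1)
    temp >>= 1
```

Reverse lowest 5 bits of 76
`bits` takes the values: 0 → 1 → 3 → 6

Answer: 6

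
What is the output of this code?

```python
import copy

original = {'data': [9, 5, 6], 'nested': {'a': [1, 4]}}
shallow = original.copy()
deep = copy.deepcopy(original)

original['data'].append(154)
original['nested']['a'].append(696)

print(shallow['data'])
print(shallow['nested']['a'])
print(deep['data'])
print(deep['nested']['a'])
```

Key concept: comparing shallow vs deep copy.
Step by step:
`original = {'data': [9, 5, 6], 'nested': {'a': [1, 4]}}` → original = {'data': [9, 5, 6], 'nested': {'a': [1, 4]}}
`shallow = original.copy()` → shallow = {'data': [9, 5, 6], 'nested': {'a': [1, 4]}}
`deep = copy.deepcopy(original)` → deep = {'data': [9, 5, 6], 'nested': {'a': [1, 4]}}
`original['data'].append(154)` → original = {'data': [9, 5, 6, 154], 'nested': {'a': [1, 4]}}; shallow = {'data': [9, 5, 6, 154], 'nested': {'a': [1, 4]}}
`original['nested']['a'].append(696)` → original = {'data': [9, 5, 6, 154], 'nested': {'a': [1, 4, 696]}}; shallow = {'data': [9, 5, 6, 154], 'nested': {'a': [1, 4, 696]}}
`print(shallow['data'])` → prints [9, 5, 6, 154]
`print(shallow['nested']['a'])` → prints [1, 4, 696]
`print(deep['data'])` → prints [9, 5, 6]
`print(deep['nested']['a'])` → prints [1, 4]

Answer:
[9, 5, 6, 154]
[1, 4, 696]
[9, 5, 6]
[1, 4]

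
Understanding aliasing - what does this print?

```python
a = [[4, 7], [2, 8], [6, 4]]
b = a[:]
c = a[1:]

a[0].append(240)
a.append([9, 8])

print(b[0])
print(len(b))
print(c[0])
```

Key concept: slice with nested mutation.
Step by step:
`a = [[4, 7], [2, 8], [6, 4]]` → a = [[4, 7], [2, 8], [6, 4]]
`b = a[:]` → b = [[4, 7], [2, 8], [6, 4]]
`c = a[1:]` → c = [[2, 8], [6, 4]]
`a[0].append(240)` → a = [[4, 7, 240], [2, 8], [6, 4]]; b = [[4, 7, 240], [2, 8], [6, 4]]
`a.append([9, 8])` → a = [[4, 7, 240], [2, 8], [6, 4], [9, 8]]
`print(b[0])` → prints [4, 7, 240]
`print(len(b))` → prints 3
`print(c[0])` → prints [2, 8]

Answer:
[4, 7, 240]
3
[2, 8]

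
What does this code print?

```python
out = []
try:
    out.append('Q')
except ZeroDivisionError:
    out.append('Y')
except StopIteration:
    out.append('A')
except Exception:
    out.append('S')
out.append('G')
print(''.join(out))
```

Execution trace: 'Q' (try body, no exception) → 'G' (after the try/except). Output: QG

Answer: QG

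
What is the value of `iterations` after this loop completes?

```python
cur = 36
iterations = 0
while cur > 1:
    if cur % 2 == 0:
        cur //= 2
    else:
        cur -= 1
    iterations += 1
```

Steps to reduce 36 to 1
`iterations` takes the values: 0 → 1 → 2 → 3 → 4 → 5 → 6

Answer: 6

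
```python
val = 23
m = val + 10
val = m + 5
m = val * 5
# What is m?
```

Trace:
`val = 23` → val = 23
`m = val + 10` → m = 33
`val = m + 5` → val = 38
`m = val * 5` → m = 190
So m = 190

Answer: 190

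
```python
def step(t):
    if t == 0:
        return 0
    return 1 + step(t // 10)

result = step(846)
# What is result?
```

Count of digits of 846: 3

Answer: 3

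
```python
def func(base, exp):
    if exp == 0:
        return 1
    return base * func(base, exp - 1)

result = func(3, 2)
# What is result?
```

func(3, 2) = 3 * 3 = 9

Answer: 9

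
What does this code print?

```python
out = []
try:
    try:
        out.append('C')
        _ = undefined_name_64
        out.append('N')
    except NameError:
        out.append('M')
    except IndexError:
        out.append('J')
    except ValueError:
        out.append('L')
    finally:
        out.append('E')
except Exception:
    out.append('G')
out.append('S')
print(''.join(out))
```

Execution trace: 'C' (inner try body) → 'M' (inner except NameError) → 'E' (inner finally) → 'S' (after the try/except). Output: CMES

Answer: CMES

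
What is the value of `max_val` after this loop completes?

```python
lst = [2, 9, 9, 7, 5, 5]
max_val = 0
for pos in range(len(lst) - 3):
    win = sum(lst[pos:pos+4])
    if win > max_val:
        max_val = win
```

Max sum of 4-element window in [2, 9, 9, 7, 5, 5]
`max_val` takes the values: 0 → 27 → 30

Answer: 30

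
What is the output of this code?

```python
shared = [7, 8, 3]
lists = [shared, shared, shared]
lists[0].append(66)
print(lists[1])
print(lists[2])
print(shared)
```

Key concept: list of same reference.
Step by step:
`shared = [7, 8, 3]` → shared = [7, 8, 3]
`lists = [shared, shared, shared]` → lists = [[7, 8, 3], [7, 8, 3], [7, 8, 3]]
`lists[0].append(66)` → shared = [7, 8, 3, 66]; lists = [[7, 8, 3, 66], [7, 8, 3, 66], [7, 8, 3, 66]]
`print(lists[1])` → prints [7, 8, 3, 66]
`print(lists[2])` → prints [7, 8, 3, 66]
`print(shared)` → prints [7, 8, 3, 66]

Answer:
[7, 8, 3, 66]
[7, 8, 3, 66]
[7, 8, 3, 66]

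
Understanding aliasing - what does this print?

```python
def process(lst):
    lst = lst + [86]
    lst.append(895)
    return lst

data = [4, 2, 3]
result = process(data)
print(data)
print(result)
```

Key concept: rebinding parameter vs mutation.
Step by step:
`data = [4, 2, 3]` → data = [4, 2, 3]
`result = process(data)` → result = [4, 2, 3, 86, 895]
`print(data)` → prints [4, 2, 3]
`print(result)` → prints [4, 2, 3, 86, 895]

Answer:
[4, 2, 3]
[4, 2, 3, 86, 895]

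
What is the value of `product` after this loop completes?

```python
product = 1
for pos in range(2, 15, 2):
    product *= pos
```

Product of even numbers 2 to 14
`product` takes the values: 1 → 2 → 8 → 48 → 384 → 3840 → 46080 → 645120

Answer: 645120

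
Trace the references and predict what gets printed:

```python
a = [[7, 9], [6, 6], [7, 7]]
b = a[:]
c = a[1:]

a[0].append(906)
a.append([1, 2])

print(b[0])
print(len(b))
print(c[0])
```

Key concept: slice with nested mutation.
Step by step:
`a = [[7, 9], [6, 6], [7, 7]]` → a = [[7, 9], [6, 6], [7, 7]]
`b = a[:]` → b = [[7, 9], [6, 6], [7, 7]]
`c = a[1:]` → c = [[6, 6], [7, 7]]
`a[0].append(906)` → a = [[7, 9, 906], [6, 6], [7, 7]]; b = [[7, 9, 906], [6, 6], [7, 7]]
`a.append([1, 2])` → a = [[7, 9, 906], [6, 6], [7, 7], [1, 2]]
`print(b[0])` → prints [7, 9, 906]
`print(len(b))` → prints 3
`print(c[0])` → prints [6, 6]

Answer:
[7, 9, 906]
3
[6, 6]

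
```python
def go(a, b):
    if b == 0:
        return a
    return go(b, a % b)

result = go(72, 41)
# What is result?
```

go(72, 41) -> go(41, 31) -> go(31, 10) -> go(10, 1) -> go(1, 0) -> 1

Answer: 1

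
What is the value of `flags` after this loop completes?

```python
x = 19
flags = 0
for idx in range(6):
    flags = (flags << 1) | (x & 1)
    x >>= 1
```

Reverse lowest 6 bits of 19
`flags` takes the values: 0 → 1 → 3 → 6 → 12 → 25 → 50

Answer: 50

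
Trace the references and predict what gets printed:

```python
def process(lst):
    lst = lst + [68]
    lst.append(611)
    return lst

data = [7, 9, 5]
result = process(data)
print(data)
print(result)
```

Key concept: rebinding parameter vs mutation.
Step by step:
`data = [7, 9, 5]` → data = [7, 9, 5]
`result = process(data)` → result = [7, 9, 5, 68, 611]
`print(data)` → prints [7, 9, 5]
`print(result)` → prints [7, 9, 5, 68, 611]

Answer:
[7, 9, 5]
[7, 9, 5, 68, 611]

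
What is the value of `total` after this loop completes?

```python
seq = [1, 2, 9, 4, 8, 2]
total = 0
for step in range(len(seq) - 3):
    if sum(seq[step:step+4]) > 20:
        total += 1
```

Count windows with sum > 20
`total` takes the values: 0 → 1 → 2

Answer: 2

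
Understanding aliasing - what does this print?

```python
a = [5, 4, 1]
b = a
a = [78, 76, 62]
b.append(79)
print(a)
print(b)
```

Key concept: rebinding vs mutation: a is rebound to a new list, b still points at the original.
Step by step:
`a = [5, 4, 1]` → a = [5, 4, 1]
`b = a` → b = [5, 4, 1] (same object as a)
`a = [78, 76, 62]` → a = [78, 76, 62]
`b.append(79)` → b = [5, 4, 1, 79]
`print(a)` → prints [78, 76, 62]
`print(b)` → prints [5, 4, 1, 79]

Answer:
[78, 76, 62]
[5, 4, 1, 79]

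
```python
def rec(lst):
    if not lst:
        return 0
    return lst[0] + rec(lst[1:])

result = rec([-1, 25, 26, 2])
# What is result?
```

(-1) + 25 + 26 + 2 + 0 = 52

Answer: 52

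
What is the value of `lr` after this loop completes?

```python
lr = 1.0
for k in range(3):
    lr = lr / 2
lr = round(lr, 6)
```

Halving LR 3 times: 1 / 2^3
`lr` takes the values: 1.0 → 0.5 → 0.25 → 0.125

Answer: 0.125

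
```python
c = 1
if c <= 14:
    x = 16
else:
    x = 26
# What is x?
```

Trace:
`c = 1` → c = 1
`if c <= 14: ...` → c <= 14 is True → x = 16
So x = 16

Answer: 16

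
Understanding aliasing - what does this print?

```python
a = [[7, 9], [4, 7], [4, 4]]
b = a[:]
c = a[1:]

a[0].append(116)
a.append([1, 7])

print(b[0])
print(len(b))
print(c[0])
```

Key concept: slice with nested mutation.
Step by step:
`a = [[7, 9], [4, 7], [4, 4]]` → a = [[7, 9], [4, 7], [4, 4]]
`b = a[:]` → b = [[7, 9], [4, 7], [4, 4]]
`c = a[1:]` → c = [[4, 7], [4, 4]]
`a[0].append(116)` → a = [[7, 9, 116], [4, 7], [4, 4]]; b = [[7, 9, 116], [4, 7], [4, 4]]
`a.append([1, 7])` → a = [[7, 9, 116], [4, 7], [4, 4], [1, 7]]
`print(b[0])` → prints [7, 9, 116]
`print(len(b))` → prints 3
`print(c[0])` → prints [4, 7]

Answer:
[7, 9, 116]
3
[4, 7]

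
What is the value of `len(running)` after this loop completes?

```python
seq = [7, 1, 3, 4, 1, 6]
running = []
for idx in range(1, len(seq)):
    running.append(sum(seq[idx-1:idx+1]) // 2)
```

Number of 2-element averages
`running` takes the values: [] → [4] → [4, 2] → [4, 2, 3] → [4, 2, 3, 2] → [4, 2, 3, 2, 3]
So `len(running)` = 5

Answer: 5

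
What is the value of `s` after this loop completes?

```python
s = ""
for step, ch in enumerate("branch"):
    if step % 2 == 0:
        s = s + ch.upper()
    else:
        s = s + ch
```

Uppercase even positions in 'branch'
`s` takes the values: "" → "B" → "Br" → "BrA" → "BrAn" → "BrAnC" → "BrAnCh"

Answer: "BrAnCh"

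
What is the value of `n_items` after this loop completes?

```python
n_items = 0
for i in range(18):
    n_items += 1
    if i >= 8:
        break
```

Loop breaks when i reaches 8, n_items is 9
`n_items` takes the values: 0 → 1 → 2 → 3 → 4 → 5 → 6 → 7 → 8 → 9

Answer: 9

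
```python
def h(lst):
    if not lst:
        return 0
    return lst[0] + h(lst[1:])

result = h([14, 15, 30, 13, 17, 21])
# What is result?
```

14 + 15 + 30 + 13 + 17 + 21 + 0 = 110

Answer: 110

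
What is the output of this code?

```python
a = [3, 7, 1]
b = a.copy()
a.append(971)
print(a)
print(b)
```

Key concept: list.copy() creates independent copy.
Step by step:
`a = [3, 7, 1]` → a = [3, 7, 1]
`b = a.copy()` → b = [3, 7, 1]
`a.append(971)` → a = [3, 7, 1, 971]
`print(a)` → prints [3, 7, 1, 971]
`print(b)` → prints [3, 7, 1]

Answer:
[3, 7, 1, 971]
[3, 7, 1]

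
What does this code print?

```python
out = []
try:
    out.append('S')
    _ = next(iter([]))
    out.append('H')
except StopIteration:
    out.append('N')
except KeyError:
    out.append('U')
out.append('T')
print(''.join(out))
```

Execution trace: 'S' (try body) → 'N' (except StopIteration) → 'T' (after the try/except). Output: SNT

Answer: SNT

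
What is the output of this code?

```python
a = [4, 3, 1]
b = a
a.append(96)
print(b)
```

Key concept: basic list aliasing.
Step by step:
`a = [4, 3, 1]` → a = [4, 3, 1]
`b = a` → b = [4, 3, 1] (same object as a)
`a.append(96)` → a = [4, 3, 1, 96] (same object as b); b = [4, 3, 1, 96] (same object as a)
`print(b)` → prints [4, 3, 1, 96]

Answer: [4, 3, 1, 96]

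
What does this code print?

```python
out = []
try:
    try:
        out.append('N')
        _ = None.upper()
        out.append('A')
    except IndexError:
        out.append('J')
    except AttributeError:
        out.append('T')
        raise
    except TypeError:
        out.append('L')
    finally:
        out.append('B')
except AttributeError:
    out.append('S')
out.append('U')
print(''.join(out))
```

Execution trace: 'N' (inner try body) → 'T' (inner except AttributeError) → 'B' (inner finally) → 'S' (outer except AttributeError) → 'U' (after the try/except). Output: NTBSU

Answer: NTBSU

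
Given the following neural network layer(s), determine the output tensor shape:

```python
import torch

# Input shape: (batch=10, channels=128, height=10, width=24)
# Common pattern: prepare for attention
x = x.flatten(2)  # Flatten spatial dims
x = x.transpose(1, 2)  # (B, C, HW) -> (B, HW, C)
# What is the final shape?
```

Input: (10, 128, 10, 24) -> after flatten(2): (10, 128, 240) -> Output: (10, 240, 128)

Answer: (10, 240, 128)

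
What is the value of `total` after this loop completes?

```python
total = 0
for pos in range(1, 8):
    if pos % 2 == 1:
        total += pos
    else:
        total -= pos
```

Add odd, subtract even
`total` takes the values: 0 → 1 → -1 → 2 → -2 → 3 → -3 → 4

Answer: 4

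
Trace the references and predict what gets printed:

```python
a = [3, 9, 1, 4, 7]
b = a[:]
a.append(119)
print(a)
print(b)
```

Key concept: slice [:] creates copy.
Step by step:
`a = [3, 9, 1, 4, 7]` → a = [3, 9, 1, 4, 7]
`b = a[:]` → b = [3, 9, 1, 4, 7]
`a.append(119)` → a = [3, 9, 1, 4, 7, 119]
`print(a)` → prints [3, 9, 1, 4, 7, 119]
`print(b)` → prints [3, 9, 1, 4, 7]

Answer:
[3, 9, 1, 4, 7, 119]
[3, 9, 1, 4, 7]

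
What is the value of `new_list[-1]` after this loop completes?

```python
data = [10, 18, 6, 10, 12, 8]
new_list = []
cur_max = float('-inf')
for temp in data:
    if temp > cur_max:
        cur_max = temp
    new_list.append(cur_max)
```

Running max ends at 18
`new_list` takes the values: [] → [10] → [10, 18] → [10, 18, 18] → [10, 18, 18, 18] → [10, 18, 18, 18, 18] → [10, 18, 18, 18, 18, 18]
So `new_list[-1]` = 18

Answer: 18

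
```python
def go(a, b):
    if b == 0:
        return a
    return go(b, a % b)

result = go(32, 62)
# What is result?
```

go(32, 62) -> go(62, 32) -> go(32, 30) -> go(30, 2) -> go(2, 0) -> 2

Answer: 2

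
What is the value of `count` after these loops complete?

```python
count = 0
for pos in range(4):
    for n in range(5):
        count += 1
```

4 * 5 = 20
`count` takes the values: 0 → 1 → 2 → 3 → 4 → 5 → 6 → 7 → 8 → 9 → 10 → 11 → 12 → 13 → 14 → 15 → 16 → 17 → 18 → 19 → 20

Answer: 20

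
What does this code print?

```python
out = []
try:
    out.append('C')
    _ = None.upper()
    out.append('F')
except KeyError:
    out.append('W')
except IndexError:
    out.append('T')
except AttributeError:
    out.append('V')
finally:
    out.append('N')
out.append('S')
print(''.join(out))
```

Execution trace: 'C' (try body) → 'V' (except AttributeError) → 'N' (finally) → 'S' (after the try/except). Output: CVNS

Answer: CVNS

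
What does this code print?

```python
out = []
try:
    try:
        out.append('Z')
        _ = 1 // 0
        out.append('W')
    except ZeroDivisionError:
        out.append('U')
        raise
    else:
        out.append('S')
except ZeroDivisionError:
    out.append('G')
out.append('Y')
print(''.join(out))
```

Execution trace: 'Z' (inner try body) → 'U' (inner except ZeroDivisionError) → 'G' (outer except ZeroDivisionError) → 'Y' (after the try/except). Output: ZUGY

Answer: ZUGY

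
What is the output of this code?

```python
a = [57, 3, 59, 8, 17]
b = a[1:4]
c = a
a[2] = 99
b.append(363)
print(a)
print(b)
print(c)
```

Key concept: slice vs alias.
Step by step:
`a = [57, 3, 59, 8, 17]` → a = [57, 3, 59, 8, 17]
`b = a[1:4]` → b = [3, 59, 8]
`c = a` → c = [57, 3, 59, 8, 17] (same object as a)
`a[2] = 99` → a = [57, 3, 99, 8, 17] (same object as c); c = [57, 3, 99, 8, 17] (same object as a)
`b.append(363)` → b = [3, 59, 8, 363]
`print(a)` → prints [57, 3, 99, 8, 17]
`print(b)` → prints [3, 59, 8, 363]
`print(c)` → prints [57, 3, 99, 8, 17]

Answer:
[57, 3, 99, 8, 17]
[3, 59, 8, 363]
[57, 3, 99, 8, 17]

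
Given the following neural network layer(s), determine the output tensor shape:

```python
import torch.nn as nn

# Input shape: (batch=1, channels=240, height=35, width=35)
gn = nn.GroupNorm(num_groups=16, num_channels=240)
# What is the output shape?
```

Input: (1, 240, 35, 35) -> Output: (1, 240, 35, 35)

Answer: (1, 240, 35, 35)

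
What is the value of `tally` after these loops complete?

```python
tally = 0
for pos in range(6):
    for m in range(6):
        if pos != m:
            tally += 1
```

6² - 6 (exclude diagonal)
`tally` takes the values: 0 → 1 → 2 → 3 → 4 → 5 → 6 → 7 → 8 → 9 → 10 → 11 → 12 → 13 → 14 → 15 → 16 → 17 → 18 → 19 → 20 → 21 → 22 → 23 → 24 → 25 → 26 → 27 → 28 → 29 → 30

Answer: 30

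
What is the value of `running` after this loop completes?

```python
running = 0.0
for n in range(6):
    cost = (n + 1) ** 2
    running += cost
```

Sum of squared losses 1² + 2² + ... + 6²
`running` takes the values: 0.0 → 1.0 → 5.0 → 14.0 → 30.0 → 55.0 → 91.0

Answer: 91.0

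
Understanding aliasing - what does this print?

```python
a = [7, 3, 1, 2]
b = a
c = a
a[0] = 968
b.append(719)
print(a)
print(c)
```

Key concept: multiple aliases.
Step by step:
`a = [7, 3, 1, 2]` → a = [7, 3, 1, 2]
`b = a` → b = [7, 3, 1, 2] (same object as a)
`c = a` → c = [7, 3, 1, 2] (same object as a, b)
`a[0] = 968` → a = [968, 3, 1, 2] (same object as b, c); b = [968, 3, 1, 2] (same object as a, c); c = [968, 3, 1, 2] (same object as a, b)
`b.append(719)` → a = [968, 3, 1, 2, 719] (same object as b, c); b = [968, 3, 1, 2, 719] (same object as a, c); c = [968, 3, 1, 2, 719] (same object as a, b)
`print(a)` → prints [968, 3, 1, 2, 719]
`print(c)` → prints [968, 3, 1, 2, 719]

Answer:
[968, 3, 1, 2, 719]
[968, 3, 1, 2, 719]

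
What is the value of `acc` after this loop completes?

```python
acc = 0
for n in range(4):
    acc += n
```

Sum of 0 to 3 = 6
`acc` takes the values: 0 → 1 → 3 → 6

Answer: 6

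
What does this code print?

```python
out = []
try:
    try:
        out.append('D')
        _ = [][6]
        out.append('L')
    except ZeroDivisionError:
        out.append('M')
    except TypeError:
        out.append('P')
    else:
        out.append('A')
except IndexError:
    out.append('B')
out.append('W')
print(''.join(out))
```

Execution trace: 'D' (try body) → 'B' (outer except IndexError) → 'W' (after the try/except). Output: DBW

Answer: DBW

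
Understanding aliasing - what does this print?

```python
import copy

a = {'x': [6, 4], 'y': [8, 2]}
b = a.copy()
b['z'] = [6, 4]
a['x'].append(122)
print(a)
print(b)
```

Key concept: shallow copy of dict with mutable values.
Step by step:
`a = {'x': [6, 4], 'y': [8, 2]}` → a = {'x': [6, 4], 'y': [8, 2]}
`b = a.copy()` → b = {'x': [6, 4], 'y': [8, 2]}
`b['z'] = [6, 4]` → b = {'x': [6, 4], 'y': [8, 2], 'z': [6, 4]}
`a['x'].append(122)` → a = {'x': [6, 4, 122], 'y': [8, 2]}; b = {'x': [6, 4, 122], 'y': [8, 2], 'z': [6, 4]}
`print(a)` → prints {'x': [6, 4, 122], 'y': [8, 2]}
`print(b)` → prints {'x': [6, 4, 122], 'y': [8, 2], 'z': [6, 4]}

Answer:
{'x': [6, 4, 122], 'y': [8, 2]}
{'x': [6, 4, 122], 'y': [8, 2], 'z': [6, 4]}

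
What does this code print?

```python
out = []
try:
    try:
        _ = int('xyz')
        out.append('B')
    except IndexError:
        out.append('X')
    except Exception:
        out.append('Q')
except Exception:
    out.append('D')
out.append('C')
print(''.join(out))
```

Execution trace: 'Q' (inner except Exception) → 'C' (after the try/except). Output: QC

Answer: QC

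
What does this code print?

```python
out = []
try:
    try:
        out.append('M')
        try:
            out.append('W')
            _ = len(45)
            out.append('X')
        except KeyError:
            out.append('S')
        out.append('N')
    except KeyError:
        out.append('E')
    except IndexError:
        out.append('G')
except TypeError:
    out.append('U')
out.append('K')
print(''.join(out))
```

Execution trace: 'M' (try body) → 'W' (inner try body) → 'U' (outer except TypeError) → 'K' (after the try/except). Output: MWUK

Answer: MWUK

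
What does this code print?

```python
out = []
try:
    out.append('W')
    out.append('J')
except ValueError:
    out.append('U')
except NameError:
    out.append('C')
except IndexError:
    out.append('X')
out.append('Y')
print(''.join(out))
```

Execution trace: 'W' (try body) → 'J' (try body, no exception) → 'Y' (after the try/except). Output: WJY

Answer: WJY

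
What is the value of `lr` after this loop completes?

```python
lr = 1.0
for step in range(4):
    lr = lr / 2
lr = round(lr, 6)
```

Halving LR 4 times: 1 / 2^4
`lr` takes the values: 1.0 → 0.5 → 0.25 → 0.125 → 0.0625

Answer: 0.0625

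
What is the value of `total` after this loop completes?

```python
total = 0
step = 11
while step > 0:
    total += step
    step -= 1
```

Sum 11 down to 1
`total` takes the values: 0 → 11 → 21 → 30 → 38 → 45 → 51 → 56 → 60 → 63 → 65 → 66

Answer: 66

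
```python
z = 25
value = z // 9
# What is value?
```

Trace:
`z = 25` → z = 25
`value = z // 9` → value = 2
So value = 2

Answer: 2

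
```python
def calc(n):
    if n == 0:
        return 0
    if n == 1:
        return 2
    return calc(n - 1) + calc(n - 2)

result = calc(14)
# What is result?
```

Build up from base cases: calc(0)=0, calc(1)=2, calc(2)=2, calc(3)=4, calc(4)=6, calc(5)=10, calc(6)=16, ..., calc(14)=754

Answer: 754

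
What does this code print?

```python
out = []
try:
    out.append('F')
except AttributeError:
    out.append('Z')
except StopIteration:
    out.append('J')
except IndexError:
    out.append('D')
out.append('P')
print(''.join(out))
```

Execution trace: 'F' (try body, no exception) → 'P' (after the try/except). Output: FP

Answer: FP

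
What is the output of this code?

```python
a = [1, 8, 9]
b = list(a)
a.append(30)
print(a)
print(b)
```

Key concept: list() constructor creates copy.
Step by step:
`a = [1, 8, 9]` → a = [1, 8, 9]
`b = list(a)` → b = [1, 8, 9]
`a.append(30)` → a = [1, 8, 9, 30]
`print(a)` → prints [1, 8, 9, 30]
`print(b)` → prints [1, 8, 9]

Answer:
[1, 8, 9, 30]
[1, 8, 9]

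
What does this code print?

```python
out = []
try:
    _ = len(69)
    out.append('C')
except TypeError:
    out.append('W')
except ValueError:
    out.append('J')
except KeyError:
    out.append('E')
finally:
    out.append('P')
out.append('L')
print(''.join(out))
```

Execution trace: 'W' (except TypeError) → 'P' (finally) → 'L' (after the try/except). Output: WPL

Answer: WPL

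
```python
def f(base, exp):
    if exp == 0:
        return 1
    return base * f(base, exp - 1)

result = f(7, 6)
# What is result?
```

f(7, 6) = 7 * 7 * 7 * 7 * 7 * 7 = 117649

Answer: 117649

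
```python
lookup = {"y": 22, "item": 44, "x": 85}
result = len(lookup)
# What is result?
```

Trace:
`lookup = {"y": 22, "item": 44, "x": 85}` → lookup = {'y': 22, 'item': 44, 'x': 85}
`result = len(lookup)` → result = 3
So result = 3

Answer: 3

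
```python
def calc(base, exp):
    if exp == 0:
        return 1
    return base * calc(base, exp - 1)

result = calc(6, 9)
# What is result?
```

calc(6, 9) = 6 * 6 * 6 * 6 * 6 * 6 * 6 * 6 * 6 = 10077696

Answer: 10077696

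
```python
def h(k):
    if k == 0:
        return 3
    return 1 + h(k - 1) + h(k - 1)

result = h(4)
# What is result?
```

h(k) = 1 + 2·h(k-1), h(0)=3. Closed form: (3+1)·2^4 - 1 = 63.

Answer: 63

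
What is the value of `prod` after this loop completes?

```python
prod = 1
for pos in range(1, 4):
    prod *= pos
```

3! = 6
`prod` takes the values: 1 → 2 → 6

Answer: 6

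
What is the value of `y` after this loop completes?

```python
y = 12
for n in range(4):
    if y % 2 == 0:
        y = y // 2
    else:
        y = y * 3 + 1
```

Collatz-style transformation from 12
`y` takes the values: 12 → 6 → 3 → 10 → 5

Answer: 5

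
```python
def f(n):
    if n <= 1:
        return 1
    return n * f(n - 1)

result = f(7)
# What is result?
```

f(7) = 7 * 6 * 5 * 4 * 3 * 2 * 1 = 5040

Answer: 5040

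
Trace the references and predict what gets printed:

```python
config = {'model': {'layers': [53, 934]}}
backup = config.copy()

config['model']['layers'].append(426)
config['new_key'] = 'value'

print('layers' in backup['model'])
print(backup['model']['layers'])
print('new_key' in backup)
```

Key concept: shallow copy gotcha with nested dict.
Step by step:
`config = {'model': {'layers': [53, 934]}}` → config = {'model': {'layers': [53, 934]}}
`backup = config.copy()` → backup = {'model': {'layers': [53, 934]}}
`config['model']['layers'].append(426)` → config = {'model': {'layers': [53, 934, 426]}}; backup = {'model': {'layers': [53, 934, 426]}}
`config['new_key'] = 'value'` → config = {'model': {'layers': [53, 934, 426]}, 'new_key': 'value'}
`print('layers' in backup['model'])` → prints True
`print(backup['model']['layers'])` → prints [53, 934, 426]
`print('new_key' in backup)` → prints False

Answer:
True
[53, 934, 426]
False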